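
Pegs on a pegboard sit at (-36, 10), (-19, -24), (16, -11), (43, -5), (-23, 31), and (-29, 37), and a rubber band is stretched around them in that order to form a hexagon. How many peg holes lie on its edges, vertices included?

34

Along each edge there are gcd(|Δx|,|Δy|)+1 lattice points, so counting each shared vertex once the boundary has gcd(17,34) + gcd(35,13) + gcd(27,6) + gcd(66,36) + gcd(6,6) + gcd(7,27) = 17+1+3+6+6+1 = 34.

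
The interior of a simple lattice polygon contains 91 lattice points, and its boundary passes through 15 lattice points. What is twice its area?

By Pick's theorem, A = I + B/2 − 1 = 91 + 15/2 − 1 = 195/2.
Hence 2A = 195.

195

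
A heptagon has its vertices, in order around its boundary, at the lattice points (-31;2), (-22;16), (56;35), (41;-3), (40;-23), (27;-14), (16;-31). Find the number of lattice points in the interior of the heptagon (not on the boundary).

Using the shoelace formula, 2A = |((-31)·16 − (-22)·2) + ((-22)·35 − 56·16) + (56·(-3) − 41·35) + (41·(-23) − 40·(-3)) + (40·(-14) − 27·(-23)) + (27·(-31) − 16·(-14)) + (16·2 − (-31)·(-31))| = 6025, so the area is 6025/2.
Summing gcd(|Δx|,|Δy|) over the edges gives the boundary count: gcd(9,14) + gcd(78,19) + gcd(15,38) + gcd(1,20) + gcd(13,9) + gcd(11,17) + gcd(47,33) = 1+1+1+1+1+1+1 = 7.
By Pick's theorem A = I + B/2 − 1, so I = 6025/2 − 7/2 + 1 = 3010.

3010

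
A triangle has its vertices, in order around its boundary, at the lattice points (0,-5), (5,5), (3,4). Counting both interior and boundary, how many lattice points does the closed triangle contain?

Using the shoelace formula, 2A = |[0·5 − 5·(-5)] + [5·4 − 3·5] + [3·(-5) − 0·4]| = 15, so the area is 7.5.
The number of boundary lattice points is Σ gcd(|Δx|,|Δy|) = gcd(5,10) + gcd(2,1) + gcd(3,9) = 5+1+3 = 9.
Pick's theorem gives I = A − B/2 + 1 = 7.5 − 9/2 + 1 = 4, so the closed region contains I + B = 4 + 9 = 13 lattice points.

13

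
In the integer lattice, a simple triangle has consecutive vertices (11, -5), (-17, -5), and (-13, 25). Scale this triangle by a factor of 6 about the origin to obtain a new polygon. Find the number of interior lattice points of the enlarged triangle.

15013

By the shoelace formula, twice the signed area is |[11·(-5) − (-17)·(-5)] + [(-17)·25 − (-13)·(-5)] + [(-13)·(-5) − 11·25]| = 840, so the area is 420.
Summing gcd(|Δx|,|Δy|) over the edges gives the boundary count: gcd(28,0) + gcd(4,30) + gcd(24,30) = 28+2+6 = 36.
Scaling by 6 multiplies the area by 6² = 36 (so the new area is 15120) and multiplies the boundary lattice-point count by 6, giving 216.
By Pick's theorem, the interior count of the dilated polygon is 15120 − 216/2 + 1 = 15013.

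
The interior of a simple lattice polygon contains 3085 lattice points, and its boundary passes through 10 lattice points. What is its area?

3089

Pick's theorem states A = I + B/2 − 1, so A = 3085 + 10/2 − 1 = 3089.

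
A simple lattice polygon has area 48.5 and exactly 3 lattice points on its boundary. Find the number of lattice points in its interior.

Pick's theorem A = I + B/2 − 1 rearranges to I = A − B/2 + 1 = 48.5 − 3/2 + 1 = 48.

48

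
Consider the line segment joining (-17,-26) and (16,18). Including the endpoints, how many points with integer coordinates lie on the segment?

12

The number of lattice points on a segment between lattice points is gcd(|Δx|,|Δy|) + 1 = gcd(33,44) + 1 = 11 + 1 = 12.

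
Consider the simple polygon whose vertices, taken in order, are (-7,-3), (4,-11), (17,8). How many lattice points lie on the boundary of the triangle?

3

Summing gcd(|Δx|,|Δy|) over the edges gives the boundary count: gcd(11,8) + gcd(13,19) + gcd(24,11) = 1+1+1 = 3.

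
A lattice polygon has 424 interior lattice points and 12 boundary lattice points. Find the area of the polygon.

429

By Pick's theorem, A = I + B/2 − 1 = 424 + 12/2 − 1 = 429.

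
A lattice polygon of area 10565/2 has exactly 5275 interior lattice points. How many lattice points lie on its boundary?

Pick's theorem gives A = I + B/2 − 1, so B = 2(A − I + 1) = 2(10565/2 − 5275 + 1) = 17.

17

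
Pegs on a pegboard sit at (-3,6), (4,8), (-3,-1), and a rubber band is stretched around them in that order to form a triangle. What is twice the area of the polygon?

By the shoelace formula, twice the signed area is |[(-3)·8 − 4·6] + [4·(-1) − (-3)·8] + [(-3)·6 − (-3)·(-1)]| = 49, so the area is 49/2.

49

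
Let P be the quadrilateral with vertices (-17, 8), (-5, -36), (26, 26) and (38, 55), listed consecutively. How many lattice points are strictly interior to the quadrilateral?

The shoelace formula gives twice the area as |[(-17)·(-36) − (-5)·8] + [(-5)·26 − 26·(-36)] + [26·55 − 38·26] + [38·8 − (-17)·55]| = 3139, so the area is 1569.5.
The number of boundary lattice points is Σ gcd(|Δx|,|Δy|) = gcd(12,44) + gcd(31,62) + gcd(12,29) + gcd(55,47) = 4+31+1+1 = 37.
By Pick's theorem A = I + B/2 − 1, so I = 1569.5 − 37/2 + 1 = 1552.

1552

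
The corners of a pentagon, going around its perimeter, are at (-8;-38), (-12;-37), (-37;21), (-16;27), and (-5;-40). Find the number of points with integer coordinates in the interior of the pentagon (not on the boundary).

Using the shoelace formula, 2A = |[(-8)·(-37) − (-12)·(-38)] + [(-12)·21 − (-37)·(-37)] + [(-37)·27 − (-16)·21] + [(-16)·(-40) − (-5)·27] + [(-5)·(-38) − (-8)·(-40)]| = 1799, so the area is 1799/2.
Along each edge there are gcd(|Δx|,|Δy|)+1 lattice points, so counting each shared vertex once the boundary has gcd(4,1) + gcd(25,58) + gcd(21,6) + gcd(11,67) + gcd(3,2) = 1+1+3+1+1 = 7.
By Pick's theorem A = I + B/2 − 1, so I = 1799/2 − 7/2 + 1 = 897.

897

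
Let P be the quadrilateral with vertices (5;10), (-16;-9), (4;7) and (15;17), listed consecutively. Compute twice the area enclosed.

The shoelace formula gives twice the area as |(5·(-9) − (-16)·10) + ((-16)·7 − 4·(-9)) + (4·17 − 15·7) + (15·10 − 5·17)| = 67, so the area is 33.5.

67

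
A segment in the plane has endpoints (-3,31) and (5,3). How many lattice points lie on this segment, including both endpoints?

The number of lattice points on a segment between lattice points is gcd(|Δx|,|Δy|) + 1 = gcd(8,28) + 1 = 4 + 1 = 5.

5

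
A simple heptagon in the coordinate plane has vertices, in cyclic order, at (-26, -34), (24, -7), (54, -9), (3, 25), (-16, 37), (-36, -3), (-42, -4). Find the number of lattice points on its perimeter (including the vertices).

44

Summing gcd(|Δx|,|Δy|) over the edges gives the boundary count: gcd(50,27) + gcd(30,2) + gcd(51,34) + gcd(19,12) + gcd(20,40) + gcd(6,1) + gcd(16,30) = 1+2+17+1+20+1+2 = 44.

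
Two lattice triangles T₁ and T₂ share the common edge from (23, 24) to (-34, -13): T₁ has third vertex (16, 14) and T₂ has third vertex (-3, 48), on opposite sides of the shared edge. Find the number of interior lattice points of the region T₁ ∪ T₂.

The union is the simple quadrilateral with vertices (23, 24), (16, 14), (-34, -13), (-3, 48) in order.
The shoelace formula gives twice the area as |[23·14 − 16·24] + [16·(-13) − (-34)·14] + [(-34)·48 − (-3)·(-13)] + [(-3)·24 − 23·48]| = 2641, so the area is 2641/2.
Along each edge there are gcd(|Δx|,|Δy|)+1 lattice points, so counting each shared vertex once the boundary has gcd(7,10) + gcd(50,27) + gcd(31,61) + gcd(26,24) = 1+1+1+2 = 5.
By Pick's theorem I = A − B/2 + 1 = 2641/2 − 5/2 + 1 = 1319.

1319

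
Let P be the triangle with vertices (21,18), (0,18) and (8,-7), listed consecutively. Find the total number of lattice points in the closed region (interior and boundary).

Using the shoelace formula, 2A = |(21·18 − 0·18) + (0·(-7) − 8·18) + (8·18 − 21·(-7))| = 525, so the area is 262.5.
The number of boundary lattice points is Σ gcd(|Δx|,|Δy|) = gcd(21,0) + gcd(8,25) + gcd(13,25) = 21+1+1 = 23.
Pick's theorem gives I = A − B/2 + 1 = 262.5 − 23/2 + 1 = 252, so the closed region contains I + B = 252 + 23 = 275 lattice points.

275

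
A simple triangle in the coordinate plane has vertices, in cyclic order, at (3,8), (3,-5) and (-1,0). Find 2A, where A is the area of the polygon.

52

Using the shoelace formula, 2A = |[3·(-5) − 3·8] + [3·0 − (-1)·(-5)] + [(-1)·8 − 3·0]| = 52, so the area is 26.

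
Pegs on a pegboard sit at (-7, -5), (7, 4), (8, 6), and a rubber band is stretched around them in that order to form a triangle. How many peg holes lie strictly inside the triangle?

9

The shoelace formula gives twice the area as |((-7)·4 − 7·(-5)) + (7·6 − 8·4) + (8·(-5) − (-7)·6)| = 19, so the area is 19/2.
Summing gcd(|Δx|,|Δy|) over the edges gives the boundary count: gcd(14,9) + gcd(1,2) + gcd(15,11) = 1+1+1 = 3.
By Pick's theorem A = I + B/2 − 1, so I = 19/2 − 3/2 + 1 = 9.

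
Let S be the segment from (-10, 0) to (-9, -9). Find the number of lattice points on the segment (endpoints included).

The number of lattice points on a segment between lattice points is gcd(|Δx|,|Δy|) + 1 = gcd(1,9) + 1 = 1 + 1 = 2.

2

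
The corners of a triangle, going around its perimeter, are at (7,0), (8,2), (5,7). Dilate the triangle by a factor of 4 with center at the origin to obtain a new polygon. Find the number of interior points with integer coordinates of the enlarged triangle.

The shoelace formula gives twice the area as |[7·2 − 8·0] + [8·7 − 5·2] + [5·0 − 7·7]| = 11, so the area is 11/2.
Along each edge there are gcd(|Δx|,|Δy|)+1 lattice points, so counting each shared vertex once the boundary has gcd(1,2) + gcd(3,5) + gcd(2,7) = 1+1+1 = 3.
Scaling by 4 multiplies the area by 4² = 16 (so the new area is 88) and multiplies the boundary lattice-point count by 4, giving 12.
By Pick's theorem, the interior count of the dilated polygon is 88 − 12/2 + 1 = 83.

83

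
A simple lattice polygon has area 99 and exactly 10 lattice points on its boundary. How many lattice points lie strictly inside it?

95

From Pick's theorem, I = A − B/2 + 1 = 99 − 10/2 + 1 = 95.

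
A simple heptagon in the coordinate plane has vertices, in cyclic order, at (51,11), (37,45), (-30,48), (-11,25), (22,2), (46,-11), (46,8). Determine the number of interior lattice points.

Using the shoelace formula, 2A = |(51·45 − 37·11) + (37·48 − (-30)·45) + ((-30)·25 − (-11)·48) + ((-11)·2 − 22·25) + (22·(-11) − 46·2) + (46·8 − 46·(-11)) + (46·11 − 51·8)| = 4858, so the area is 2429.
Summing gcd(|Δx|,|Δy|) over the edges gives the boundary count: gcd(14,34) + gcd(67,3) + gcd(19,23) + gcd(33,23) + gcd(24,13) + gcd(0,19) + gcd(5,3) = 2+1+1+1+1+19+1 = 26.
By Pick's theorem A = I + B/2 − 1, so I = 2429 − 26/2 + 1 = 2417.

2417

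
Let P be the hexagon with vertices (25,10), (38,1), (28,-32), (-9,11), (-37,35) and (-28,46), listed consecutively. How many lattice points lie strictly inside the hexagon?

1816

The shoelace formula gives twice the area as |(25·1 − 38·10) + (38·(-32) − 28·1) + (28·11 − (-9)·(-32)) + ((-9)·35 − (-37)·11) + ((-37)·46 − (-28)·35) + ((-28)·10 − 25·46)| = 3639, so the area is 3639/2.
Summing gcd(|Δx|,|Δy|) over the edges gives the boundary count: gcd(13,9) + gcd(10,33) + gcd(37,43) + gcd(28,24) + gcd(9,11) + gcd(53,36) = 1+1+1+4+1+1 = 9.
By Pick's theorem A = I + B/2 − 1, so I = 3639/2 − 9/2 + 1 = 1816.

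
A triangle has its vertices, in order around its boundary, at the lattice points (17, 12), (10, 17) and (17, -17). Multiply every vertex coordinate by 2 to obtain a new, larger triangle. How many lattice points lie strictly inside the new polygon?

Using the shoelace formula, 2A = |[17·17 − 10·12] + [10·(-17) − 17·17] + [17·12 − 17·(-17)]| = 203, so the area is 101.5.
Summing gcd(|Δx|,|Δy|) over the edges gives the boundary count: gcd(7,5) + gcd(7,34) + gcd(0,29) = 1+1+29 = 31.
Scaling by 2 multiplies the area by 2² = 4 (so the new area is 406) and multiplies the boundary lattice-point count by 2, giving 62.
By Pick's theorem, the interior count of the dilated polygon is 406 − 62/2 + 1 = 376.

376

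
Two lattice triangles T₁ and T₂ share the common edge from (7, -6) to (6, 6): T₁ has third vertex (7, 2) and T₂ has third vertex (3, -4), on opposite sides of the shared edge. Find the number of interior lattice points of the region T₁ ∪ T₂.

The union is the simple quadrilateral with vertices (7, -6), (7, 2), (6, 6), (3, -4) in order.
By the shoelace formula, twice the signed area is |[7·2 − 7·(-6)] + [7·6 − 6·2] + [6·(-4) − 3·6] + [3·(-6) − 7·(-4)]| = 54, so the area is 27.
The number of boundary lattice points is Σ gcd(|Δx|,|Δy|) = gcd(0,8) + gcd(1,4) + gcd(3,10) + gcd(4,2) = 8+1+1+2 = 12.
By Pick's theorem I = A − B/2 + 1 = 27 − 12/2 + 1 = 22.

22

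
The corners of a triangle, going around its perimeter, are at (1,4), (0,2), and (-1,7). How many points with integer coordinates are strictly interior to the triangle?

3

By the shoelace formula, twice the signed area is |(1·2 − 0·4) + (0·7 − (-1)·2) + ((-1)·4 − 1·7)| = 7, so the area is 3.5.
Along each edge there are gcd(|Δx|,|Δy|)+1 lattice points, so counting each shared vertex once the boundary has gcd(1,2) + gcd(1,5) + gcd(2,3) = 1+1+1 = 3.
Pick's theorem gives I = A − B/2 + 1 = 3.5 − 3/2 + 1 = 3.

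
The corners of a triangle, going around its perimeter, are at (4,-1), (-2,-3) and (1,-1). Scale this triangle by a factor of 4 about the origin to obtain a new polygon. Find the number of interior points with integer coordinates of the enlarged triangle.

37

Using the shoelace formula, 2A = |(4·(-3) − (-2)·(-1)) + ((-2)·(-1) − 1·(-3)) + (1·(-1) − 4·(-1))| = 6, so the area is 3.
Along each edge there are gcd(|Δx|,|Δy|)+1 lattice points, so counting each shared vertex once the boundary has gcd(6,2) + gcd(3,2) + gcd(3,0) = 2+1+3 = 6.
Scaling by 4 multiplies the area by 4² = 16 (so the new area is 48) and multiplies the boundary lattice-point count by 4, giving 24.
By Pick's theorem, the interior count of the dilated polygon is 48 − 24/2 + 1 = 37.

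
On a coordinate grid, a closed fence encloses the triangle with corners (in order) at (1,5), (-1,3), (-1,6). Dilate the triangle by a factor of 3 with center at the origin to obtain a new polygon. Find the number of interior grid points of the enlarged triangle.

By the shoelace formula, twice the signed area is |[1·3 − (-1)·5] + [(-1)·6 − (-1)·3] + [(-1)·5 − 1·6]| = 6, so the area is 3.
The number of boundary lattice points is Σ gcd(|Δx|,|Δy|) = gcd(2,2) + gcd(0,3) + gcd(2,1) = 2+3+1 = 6.
Scaling by 3 multiplies the area by 3² = 9 (so the new area is 27) and multiplies the boundary lattice-point count by 3, giving 18.
By Pick's theorem, the interior count of the dilated polygon is 27 − 18/2 + 1 = 19.

19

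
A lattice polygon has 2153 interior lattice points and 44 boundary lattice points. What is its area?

By Pick's theorem, A = I + B/2 − 1 = 2153 + 44/2 − 1 = 2174.

2174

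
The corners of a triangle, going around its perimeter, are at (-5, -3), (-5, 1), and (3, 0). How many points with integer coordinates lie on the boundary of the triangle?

Along each edge there are gcd(|Δx|,|Δy|)+1 lattice points, so counting each shared vertex once the boundary has gcd(0,4) + gcd(8,1) + gcd(8,3) = 4+1+1 = 6.

6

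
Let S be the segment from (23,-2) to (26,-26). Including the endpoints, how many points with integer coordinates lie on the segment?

4

The number of lattice points on a segment between lattice points is gcd(|Δx|,|Δy|) + 1 = gcd(3,24) + 1 = 3 + 1 = 4.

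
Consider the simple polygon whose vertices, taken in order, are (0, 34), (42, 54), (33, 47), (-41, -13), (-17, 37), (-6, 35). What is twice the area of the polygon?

2053

The shoelace formula gives twice the area as |[0·54 − 42·34] + [42·47 − 33·54] + [33·(-13) − (-41)·47] + [(-41)·37 − (-17)·(-13)] + [(-17)·35 − (-6)·37] + [(-6)·34 − 0·35]| = 2053, so the area is 1026.5.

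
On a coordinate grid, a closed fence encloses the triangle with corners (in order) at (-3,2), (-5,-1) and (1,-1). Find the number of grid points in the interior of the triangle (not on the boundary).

The shoelace formula gives twice the area as |((-3)·(-1) − (-5)·2) + ((-5)·(-1) − 1·(-1)) + (1·2 − (-3)·(-1))| = 18, so the area is 9.
Along each edge there are gcd(|Δx|,|Δy|)+1 lattice points, so counting each shared vertex once the boundary has gcd(2,3) + gcd(6,0) + gcd(4,3) = 1+6+1 = 8.
Pick's theorem gives I = A − B/2 + 1 = 9 − 8/2 + 1 = 6.

6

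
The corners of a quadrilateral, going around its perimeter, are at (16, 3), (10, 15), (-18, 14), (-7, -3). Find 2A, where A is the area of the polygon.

Using the shoelace formula, 2A = |[16·15 − 10·3] + [10·14 − (-18)·15] + [(-18)·(-3) − (-7)·14] + [(-7)·3 − 16·(-3)]| = 799, so the area is 399.5.

799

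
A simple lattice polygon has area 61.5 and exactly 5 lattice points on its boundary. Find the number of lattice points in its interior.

60

Pick's theorem A = I + B/2 − 1 rearranges to I = A − B/2 + 1 = 61.5 − 5/2 + 1 = 60.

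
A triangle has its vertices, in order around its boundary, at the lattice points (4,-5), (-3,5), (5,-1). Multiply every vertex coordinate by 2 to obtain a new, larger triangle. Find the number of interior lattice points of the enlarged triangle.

73

By the shoelace formula, twice the signed area is |[4·5 − (-3)·(-5)] + [(-3)·(-1) − 5·5] + [5·(-5) − 4·(-1)]| = 38, so the area is 19.
The number of boundary lattice points is Σ gcd(|Δx|,|Δy|) = gcd(7,10) + gcd(8,6) + gcd(1,4) = 1+2+1 = 4.
Scaling by 2 multiplies the area by 2² = 4 (so the new area is 76) and multiplies the boundary lattice-point count by 2, giving 8.
By Pick's theorem, the interior count of the dilated polygon is 76 − 8/2 + 1 = 73.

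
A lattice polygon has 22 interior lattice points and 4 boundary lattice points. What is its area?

23

Pick's theorem states A = I + B/2 − 1, so A = 22 + 4/2 − 1 = 23.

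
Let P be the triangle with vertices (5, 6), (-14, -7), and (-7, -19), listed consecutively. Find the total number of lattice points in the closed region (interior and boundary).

Using the shoelace formula, 2A = |[5·(-7) − (-14)·6] + [(-14)·(-19) − (-7)·(-7)] + [(-7)·6 − 5·(-19)]| = 319, so the area is 319/2.
Along each edge there are gcd(|Δx|,|Δy|)+1 lattice points, so counting each shared vertex once the boundary has gcd(19,13) + gcd(7,12) + gcd(12,25) = 1+1+1 = 3.
Pick's theorem gives I = A − B/2 + 1 = 319/2 − 3/2 + 1 = 159, so the closed region contains I + B = 159 + 3 = 162 lattice points.

162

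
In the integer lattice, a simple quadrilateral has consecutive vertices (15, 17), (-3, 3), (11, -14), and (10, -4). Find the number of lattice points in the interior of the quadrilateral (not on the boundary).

214

Using the shoelace formula, 2A = |(15·3 − (-3)·17) + ((-3)·(-14) − 11·3) + (11·(-4) − 10·(-14)) + (10·17 − 15·(-4))| = 431, so the area is 431/2.
Summing gcd(|Δx|,|Δy|) over the edges gives the boundary count: gcd(18,14) + gcd(14,17) + gcd(1,10) + gcd(5,21) = 2+1+1+1 = 5.
By Pick's theorem A = I + B/2 − 1, so I = 431/2 − 5/2 + 1 = 214.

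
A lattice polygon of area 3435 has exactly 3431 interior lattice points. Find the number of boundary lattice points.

10

Pick's theorem gives A = I + B/2 − 1, so B = 2(A − I + 1) = 2(3435 − 3431 + 1) = 10.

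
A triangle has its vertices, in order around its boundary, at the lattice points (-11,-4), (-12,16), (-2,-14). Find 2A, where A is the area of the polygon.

170

By the shoelace formula, twice the signed area is |((-11)·16 − (-12)·(-4)) + ((-12)·(-14) − (-2)·16) + ((-2)·(-4) − (-11)·(-14))| = 170, so the area is 85.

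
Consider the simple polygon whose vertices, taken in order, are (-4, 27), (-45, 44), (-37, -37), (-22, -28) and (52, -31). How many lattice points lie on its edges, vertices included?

The number of boundary lattice points is Σ gcd(|Δx|,|Δy|) = gcd(41,17) + gcd(8,81) + gcd(15,9) + gcd(74,3) + gcd(56,58) = 1+1+3+1+2 = 8.

8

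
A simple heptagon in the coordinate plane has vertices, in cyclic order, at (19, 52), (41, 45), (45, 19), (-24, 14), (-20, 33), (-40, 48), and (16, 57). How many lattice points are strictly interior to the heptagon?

2439

The shoelace formula gives twice the area as |(19·45 − 41·52) + (41·19 − 45·45) + (45·14 − (-24)·19) + ((-24)·33 − (-20)·14) + ((-20)·48 − (-40)·33) + ((-40)·57 − 16·48) + (16·52 − 19·57)| = 4888, so the area is 2444.
Summing gcd(|Δx|,|Δy|) over the edges gives the boundary count: gcd(22,7) + gcd(4,26) + gcd(69,5) + gcd(4,19) + gcd(20,15) + gcd(56,9) + gcd(3,5) = 1+2+1+1+5+1+1 = 12.
By Pick's theorem A = I + B/2 − 1, so I = 2444 − 12/2 + 1 = 2439.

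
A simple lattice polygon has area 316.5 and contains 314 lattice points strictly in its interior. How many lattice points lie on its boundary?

7

Pick's theorem gives A = I + B/2 − 1, so B = 2(A − I + 1) = 2(316.5 − 314 + 1) = 7.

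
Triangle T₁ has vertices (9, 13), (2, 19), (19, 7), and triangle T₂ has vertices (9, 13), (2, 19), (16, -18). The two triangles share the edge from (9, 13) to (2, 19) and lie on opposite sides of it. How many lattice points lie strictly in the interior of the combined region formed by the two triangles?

95

The union is the simple quadrilateral with vertices (9, 13), (19, 7), (2, 19), (16, -18) in order.
The shoelace formula gives twice the area as |(9·7 − 19·13) + (19·19 − 2·7) + (2·(-18) − 16·19) + (16·13 − 9·(-18))| = 193, so the area is 193/2.
Summing gcd(|Δx|,|Δy|) over the edges gives the boundary count: gcd(10,6) + gcd(17,12) + gcd(14,37) + gcd(7,31) = 2+1+1+1 = 5.
By Pick's theorem I = A − B/2 + 1 = 193/2 − 5/2 + 1 = 95.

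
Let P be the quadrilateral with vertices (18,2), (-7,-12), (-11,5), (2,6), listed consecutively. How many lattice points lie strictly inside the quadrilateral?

By the shoelace formula, twice the signed area is |(18·(-12) − (-7)·2) + ((-7)·5 − (-11)·(-12)) + ((-11)·6 − 2·5) + (2·2 − 18·6)| = 549, so the area is 549/2.
The number of boundary lattice points is Σ gcd(|Δx|,|Δy|) = gcd(25,14) + gcd(4,17) + gcd(13,1) + gcd(16,4) = 1+1+1+4 = 7.
By Pick's theorem A = I + B/2 − 1, so I = 549/2 − 7/2 + 1 = 272.

272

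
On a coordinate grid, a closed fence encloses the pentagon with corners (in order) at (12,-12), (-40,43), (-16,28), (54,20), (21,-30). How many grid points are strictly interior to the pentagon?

The shoelace formula gives twice the area as |[12·43 − (-40)·(-12)] + [(-40)·28 − (-16)·43] + [(-16)·20 − 54·28] + [54·(-30) − 21·20] + [21·(-12) − 12·(-30)]| = 4160, so the area is 2080.
Summing gcd(|Δx|,|Δy|) over the edges gives the boundary count: gcd(52,55) + gcd(24,15) + gcd(70,8) + gcd(33,50) + gcd(9,18) = 1+3+2+1+9 = 16.
By Pick's theorem A = I + B/2 − 1, so I = 2080 − 16/2 + 1 = 2073.

2073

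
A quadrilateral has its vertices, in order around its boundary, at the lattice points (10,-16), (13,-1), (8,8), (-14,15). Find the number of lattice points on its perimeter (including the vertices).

The number of boundary lattice points is Σ gcd(|Δx|,|Δy|) = gcd(3,15) + gcd(5,9) + gcd(22,7) + gcd(24,31) = 3+1+1+1 = 6.

6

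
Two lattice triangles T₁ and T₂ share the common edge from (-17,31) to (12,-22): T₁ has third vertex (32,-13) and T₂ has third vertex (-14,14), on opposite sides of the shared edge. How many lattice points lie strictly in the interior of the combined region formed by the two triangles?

826

The union is the simple quadrilateral with vertices (-17,31), (32,-13), (12,-22), (-14,14) in order.
Using the shoelace formula, 2A = |[(-17)·(-13) − 32·31] + [32·(-22) − 12·(-13)] + [12·14 − (-14)·(-22)] + [(-14)·31 − (-17)·14]| = 1655, so the area is 827.5.
Summing gcd(|Δx|,|Δy|) over the edges gives the boundary count: gcd(49,44) + gcd(20,9) + gcd(26,36) + gcd(3,17) = 1+1+2+1 = 5.
By Pick's theorem I = A − B/2 + 1 = 827.5 − 5/2 + 1 = 826.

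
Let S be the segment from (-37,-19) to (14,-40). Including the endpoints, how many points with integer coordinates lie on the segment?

4

The number of lattice points on a segment between lattice points is gcd(|Δx|,|Δy|) + 1 = gcd(51,21) + 1 = 3 + 1 = 4.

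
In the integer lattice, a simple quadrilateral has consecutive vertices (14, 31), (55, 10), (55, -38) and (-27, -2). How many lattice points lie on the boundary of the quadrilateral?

52

Along each edge there are gcd(|Δx|,|Δy|)+1 lattice points, so counting each shared vertex once the boundary has gcd(41,21) + gcd(0,48) + gcd(82,36) + gcd(41,33) = 1+48+2+1 = 52.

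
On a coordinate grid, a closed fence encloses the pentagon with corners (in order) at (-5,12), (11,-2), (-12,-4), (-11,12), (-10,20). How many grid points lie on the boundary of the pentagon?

Summing gcd(|Δx|,|Δy|) over the edges gives the boundary count: gcd(16,14) + gcd(23,2) + gcd(1,16) + gcd(1,8) + gcd(5,8) = 2+1+1+1+1 = 6.

6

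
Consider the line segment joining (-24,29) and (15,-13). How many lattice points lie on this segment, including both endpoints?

4

The number of lattice points on a segment between lattice points is gcd(|Δx|,|Δy|) + 1 = gcd(39,42) + 1 = 3 + 1 = 4.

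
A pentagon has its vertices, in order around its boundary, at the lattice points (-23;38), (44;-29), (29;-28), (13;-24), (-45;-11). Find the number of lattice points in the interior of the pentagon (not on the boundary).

Using the shoelace formula, 2A = |[(-23)·(-29) − 44·38] + [44·(-28) − 29·(-29)] + [29·(-24) − 13·(-28)] + [13·(-11) − (-45)·(-24)] + [(-45)·38 − (-23)·(-11)]| = 4914, so the area is 2457.
Along each edge there are gcd(|Δx|,|Δy|)+1 lattice points, so counting each shared vertex once the boundary has gcd(67,67) + gcd(15,1) + gcd(16,4) + gcd(58,13) + gcd(22,49) = 67+1+4+1+1 = 74.
By Pick's theorem A = I + B/2 − 1, so I = 2457 − 74/2 + 1 = 2421.

2421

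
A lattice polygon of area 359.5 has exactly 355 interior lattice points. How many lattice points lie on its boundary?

11

Pick's theorem gives A = I + B/2 − 1, so B = 2(A − I + 1) = 2(359.5 − 355 + 1) = 11.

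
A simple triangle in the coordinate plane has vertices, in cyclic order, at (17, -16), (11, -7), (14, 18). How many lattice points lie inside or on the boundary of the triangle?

92

Using the shoelace formula, 2A = |(17·(-7) − 11·(-16)) + (11·18 − 14·(-7)) + (14·(-16) − 17·18)| = 177, so the area is 88.5.
Summing gcd(|Δx|,|Δy|) over the edges gives the boundary count: gcd(6,9) + gcd(3,25) + gcd(3,34) = 3+1+1 = 5.
Pick's theorem gives I = A − B/2 + 1 = 88.5 − 5/2 + 1 = 87, so the closed region contains I + B = 87 + 5 = 92 lattice points.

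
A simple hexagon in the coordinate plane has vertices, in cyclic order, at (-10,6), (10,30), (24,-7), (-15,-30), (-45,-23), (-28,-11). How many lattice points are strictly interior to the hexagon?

By the shoelace formula, twice the signed area is |[(-10)·30 − 10·6] + [10·(-7) − 24·30] + [24·(-30) − (-15)·(-7)] + [(-15)·(-23) − (-45)·(-30)] + [(-45)·(-11) − (-28)·(-23)] + [(-28)·6 − (-10)·(-11)]| = 3407, so the area is 3407/2.
Summing gcd(|Δx|,|Δy|) over the edges gives the boundary count: gcd(20,24) + gcd(14,37) + gcd(39,23) + gcd(30,7) + gcd(17,12) + gcd(18,17) = 4+1+1+1+1+1 = 9.
By Pick's theorem A = I + B/2 − 1, so I = 3407/2 − 9/2 + 1 = 1700.

1700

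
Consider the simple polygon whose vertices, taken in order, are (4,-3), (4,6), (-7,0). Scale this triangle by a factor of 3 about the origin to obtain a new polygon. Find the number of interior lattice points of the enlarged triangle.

By the shoelace formula, twice the signed area is |(4·6 − 4·(-3)) + (4·0 − (-7)·6) + ((-7)·(-3) − 4·0)| = 99, so the area is 49.5.
Summing gcd(|Δx|,|Δy|) over the edges gives the boundary count: gcd(0,9) + gcd(11,6) + gcd(11,3) = 9+1+1 = 11.
Scaling by 3 multiplies the area by 3² = 9 (so the new area is 445.5) and multiplies the boundary lattice-point count by 3, giving 33.
By Pick's theorem, the interior count of the dilated polygon is 445.5 − 33/2 + 1 = 430.

430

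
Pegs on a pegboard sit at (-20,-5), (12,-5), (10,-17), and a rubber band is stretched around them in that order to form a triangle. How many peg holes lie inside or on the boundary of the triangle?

Using the shoelace formula, 2A = |((-20)·(-5) − 12·(-5)) + (12·(-17) − 10·(-5)) + (10·(-5) − (-20)·(-17))| = 384, so the area is 192.
The number of boundary lattice points is Σ gcd(|Δx|,|Δy|) = gcd(32,0) + gcd(2,12) + gcd(30,12) = 32+2+6 = 40.
Pick's theorem gives I = A − B/2 + 1 = 192 − 40/2 + 1 = 173, so the closed region contains I + B = 173 + 40 = 213 lattice points.

213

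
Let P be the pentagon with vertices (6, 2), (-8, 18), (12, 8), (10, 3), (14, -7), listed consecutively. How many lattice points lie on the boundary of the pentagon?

16

Along each edge there are gcd(|Δx|,|Δy|)+1 lattice points, so counting each shared vertex once the boundary has gcd(14,16) + gcd(20,10) + gcd(2,5) + gcd(4,10) + gcd(8,9) = 2+10+1+2+1 = 16.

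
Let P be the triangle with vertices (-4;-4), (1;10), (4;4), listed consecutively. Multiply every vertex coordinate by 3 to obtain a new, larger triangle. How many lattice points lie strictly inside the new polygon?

307

The shoelace formula gives twice the area as |((-4)·10 − 1·(-4)) + (1·4 − 4·10) + (4·(-4) − (-4)·4)| = 72, so the area is 36.
The number of boundary lattice points is Σ gcd(|Δx|,|Δy|) = gcd(5,14) + gcd(3,6) + gcd(8,8) = 1+3+8 = 12.
Scaling by 3 multiplies the area by 3² = 9 (so the new area is 324) and multiplies the boundary lattice-point count by 3, giving 36.
By Pick's theorem, the interior count of the dilated polygon is 324 − 36/2 + 1 = 307.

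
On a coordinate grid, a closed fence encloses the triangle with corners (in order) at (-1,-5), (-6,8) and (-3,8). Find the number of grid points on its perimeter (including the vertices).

The number of boundary lattice points is Σ gcd(|Δx|,|Δy|) = gcd(5,13) + gcd(3,0) + gcd(2,13) = 1+3+1 = 5.

5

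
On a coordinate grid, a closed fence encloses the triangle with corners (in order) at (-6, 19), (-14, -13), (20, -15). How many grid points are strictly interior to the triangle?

547

Using the shoelace formula, 2A = |[(-6)·(-13) − (-14)·19] + [(-14)·(-15) − 20·(-13)] + [20·19 − (-6)·(-15)]| = 1104, so the area is 552.
Along each edge there are gcd(|Δx|,|Δy|)+1 lattice points, so counting each shared vertex once the boundary has gcd(8,32) + gcd(34,2) + gcd(26,34) = 8+2+2 = 12.
Pick's theorem gives I = A − B/2 + 1 = 552 − 12/2 + 1 = 547.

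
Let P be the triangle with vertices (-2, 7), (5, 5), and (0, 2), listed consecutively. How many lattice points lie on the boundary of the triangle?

3

Summing gcd(|Δx|,|Δy|) over the edges gives the boundary count: gcd(7,2) + gcd(5,3) + gcd(2,5) = 1+1+1 = 3.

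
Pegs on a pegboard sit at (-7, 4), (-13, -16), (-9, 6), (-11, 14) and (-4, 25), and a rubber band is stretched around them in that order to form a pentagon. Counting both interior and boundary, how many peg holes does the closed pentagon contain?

95

The shoelace formula gives twice the area as |((-7)·(-16) − (-13)·4) + ((-13)·6 − (-9)·(-16)) + ((-9)·14 − (-11)·6) + ((-11)·25 − (-4)·14) + ((-4)·4 − (-7)·25)| = 178, so the area is 89.
Summing gcd(|Δx|,|Δy|) over the edges gives the boundary count: gcd(6,20) + gcd(4,22) + gcd(2,8) + gcd(7,11) + gcd(3,21) = 2+2+2+1+3 = 10.
Pick's theorem gives I = A − B/2 + 1 = 89 − 10/2 + 1 = 85, so the closed region contains I + B = 85 + 10 = 95 lattice points.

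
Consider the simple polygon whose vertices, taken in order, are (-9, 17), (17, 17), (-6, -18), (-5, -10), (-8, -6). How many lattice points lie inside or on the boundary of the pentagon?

474

Using the shoelace formula, 2A = |[(-9)·17 − 17·17] + [17·(-18) − (-6)·17] + [(-6)·(-10) − (-5)·(-18)] + [(-5)·(-6) − (-8)·(-10)] + [(-8)·17 − (-9)·(-6)]| = 916, so the area is 458.
Along each edge there are gcd(|Δx|,|Δy|)+1 lattice points, so counting each shared vertex once the boundary has gcd(26,0) + gcd(23,35) + gcd(1,8) + gcd(3,4) + gcd(1,23) = 26+1+1+1+1 = 30.
Pick's theorem gives I = A − B/2 + 1 = 458 − 30/2 + 1 = 444, so the closed region contains I + B = 444 + 30 = 474 lattice points.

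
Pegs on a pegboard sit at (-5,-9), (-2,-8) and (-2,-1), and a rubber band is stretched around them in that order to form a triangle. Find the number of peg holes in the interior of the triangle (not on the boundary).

7

Using the shoelace formula, 2A = |((-5)·(-8) − (-2)·(-9)) + ((-2)·(-1) − (-2)·(-8)) + ((-2)·(-9) − (-5)·(-1))| = 21, so the area is 10.5.
The number of boundary lattice points is Σ gcd(|Δx|,|Δy|) = gcd(3,1) + gcd(0,7) + gcd(3,8) = 1+7+1 = 9.
By Pick's theorem A = I + B/2 − 1, so I = 10.5 − 9/2 + 1 = 7.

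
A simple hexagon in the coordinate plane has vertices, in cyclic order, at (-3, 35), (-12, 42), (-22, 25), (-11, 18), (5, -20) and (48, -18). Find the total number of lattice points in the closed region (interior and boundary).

Using the shoelace formula, 2A = |[(-3)·42 − (-12)·35] + [(-12)·25 − (-22)·42] + [(-22)·18 − (-11)·25] + [(-11)·(-20) − 5·18] + [5·(-18) − 48·(-20)] + [48·35 − (-3)·(-18)]| = 3423, so the area is 3423/2.
Along each edge there are gcd(|Δx|,|Δy|)+1 lattice points, so counting each shared vertex once the boundary has gcd(9,7) + gcd(10,17) + gcd(11,7) + gcd(16,38) + gcd(43,2) + gcd(51,53) = 1+1+1+2+1+1 = 7.
Pick's theorem gives I = A − B/2 + 1 = 3423/2 − 7/2 + 1 = 1709, so the closed region contains I + B = 1709 + 7 = 1716 lattice points.

1716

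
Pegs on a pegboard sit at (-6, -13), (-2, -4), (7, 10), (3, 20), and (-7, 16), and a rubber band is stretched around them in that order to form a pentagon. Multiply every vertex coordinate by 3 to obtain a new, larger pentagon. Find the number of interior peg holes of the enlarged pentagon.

2200

By the shoelace formula, twice the signed area is |[(-6)·(-4) − (-2)·(-13)] + [(-2)·10 − 7·(-4)] + [7·20 − 3·10] + [3·16 − (-7)·20] + [(-7)·(-13) − (-6)·16]| = 491, so the area is 245.5.
Summing gcd(|Δx|,|Δy|) over the edges gives the boundary count: gcd(4,9) + gcd(9,14) + gcd(4,10) + gcd(10,4) + gcd(1,29) = 1+1+2+2+1 = 7.
Scaling by 3 multiplies the area by 3² = 9 (so the new area is 4419/2) and multiplies the boundary lattice-point count by 3, giving 21.
By Pick's theorem, the interior count of the dilated polygon is 4419/2 − 21/2 + 1 = 2200.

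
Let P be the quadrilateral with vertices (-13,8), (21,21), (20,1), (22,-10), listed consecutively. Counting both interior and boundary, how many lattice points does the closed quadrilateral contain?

Using the shoelace formula, 2A = |((-13)·21 − 21·8) + (21·1 − 20·21) + (20·(-10) − 22·1) + (22·8 − (-13)·(-10))| = 1016, so the area is 508.
The number of boundary lattice points is Σ gcd(|Δx|,|Δy|) = gcd(34,13) + gcd(1,20) + gcd(2,11) + gcd(35,18) = 1+1+1+1 = 4.
Pick's theorem gives I = A − B/2 + 1 = 508 − 4/2 + 1 = 507, so the closed region contains I + B = 507 + 4 = 511 lattice points.

511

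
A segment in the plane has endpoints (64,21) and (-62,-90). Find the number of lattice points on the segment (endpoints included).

4

The number of lattice points on a segment between lattice points is gcd(|Δx|,|Δy|) + 1 = gcd(126,111) + 1 = 3 + 1 = 4.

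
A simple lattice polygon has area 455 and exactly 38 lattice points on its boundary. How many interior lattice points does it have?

From Pick's theorem, I = A − B/2 + 1 = 455 − 38/2 + 1 = 437.

437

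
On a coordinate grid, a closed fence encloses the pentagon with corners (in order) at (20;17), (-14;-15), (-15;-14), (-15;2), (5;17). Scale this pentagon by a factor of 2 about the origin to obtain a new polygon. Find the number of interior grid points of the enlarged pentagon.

By the shoelace formula, twice the signed area is |[20·(-15) − (-14)·17] + [(-14)·(-14) − (-15)·(-15)] + [(-15)·2 − (-15)·(-14)] + [(-15)·17 − 5·2] + [5·17 − 20·17]| = 851, so the area is 425.5.
The number of boundary lattice points is Σ gcd(|Δx|,|Δy|) = gcd(34,32) + gcd(1,1) + gcd(0,16) + gcd(20,15) + gcd(15,0) = 2+1+16+5+15 = 39.
Scaling by 2 multiplies the area by 2² = 4 (so the new area is 1702) and multiplies the boundary lattice-point count by 2, giving 78.
By Pick's theorem, the interior count of the dilated polygon is 1702 − 78/2 + 1 = 1664.

1664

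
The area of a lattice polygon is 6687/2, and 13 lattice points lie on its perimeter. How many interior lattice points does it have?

3338

Pick's theorem A = I + B/2 − 1 rearranges to I = A − B/2 + 1 = 6687/2 − 13/2 + 1 = 3338.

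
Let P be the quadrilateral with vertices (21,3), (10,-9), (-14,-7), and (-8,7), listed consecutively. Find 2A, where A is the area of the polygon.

740

Using the shoelace formula, 2A = |[21·(-9) − 10·3] + [10·(-7) − (-14)·(-9)] + [(-14)·7 − (-8)·(-7)] + [(-8)·3 − 21·7]| = 740, so the area is 370.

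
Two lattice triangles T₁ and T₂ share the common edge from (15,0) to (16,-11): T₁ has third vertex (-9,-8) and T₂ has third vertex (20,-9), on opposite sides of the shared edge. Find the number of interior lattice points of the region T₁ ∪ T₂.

154

The union is the simple quadrilateral with vertices (15,0), (-9,-8), (16,-11), (20,-9) in order.
By the shoelace formula, twice the signed area is |[15·(-8) − (-9)·0] + [(-9)·(-11) − 16·(-8)] + [16·(-9) − 20·(-11)] + [20·0 − 15·(-9)]| = 318, so the area is 159.
Along each edge there are gcd(|Δx|,|Δy|)+1 lattice points, so counting each shared vertex once the boundary has gcd(24,8) + gcd(25,3) + gcd(4,2) + gcd(5,9) = 8+1+2+1 = 12.
By Pick's theorem I = A − B/2 + 1 = 159 − 12/2 + 1 = 154.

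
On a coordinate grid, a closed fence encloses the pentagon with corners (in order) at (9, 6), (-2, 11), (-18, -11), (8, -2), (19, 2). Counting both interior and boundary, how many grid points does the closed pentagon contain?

307

By the shoelace formula, twice the signed area is |(9·11 − (-2)·6) + ((-2)·(-11) − (-18)·11) + ((-18)·(-2) − 8·(-11)) + (8·2 − 19·(-2)) + (19·6 − 9·2)| = 605, so the area is 302.5.
Summing gcd(|Δx|,|Δy|) over the edges gives the boundary count: gcd(11,5) + gcd(16,22) + gcd(26,9) + gcd(11,4) + gcd(10,4) = 1+2+1+1+2 = 7.
Pick's theorem gives I = A − B/2 + 1 = 302.5 − 7/2 + 1 = 300, so the closed region contains I + B = 300 + 7 = 307 lattice points.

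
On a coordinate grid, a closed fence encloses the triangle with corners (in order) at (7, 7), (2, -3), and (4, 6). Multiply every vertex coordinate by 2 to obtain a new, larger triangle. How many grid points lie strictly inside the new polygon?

44

Using the shoelace formula, 2A = |[7·(-3) − 2·7] + [2·6 − 4·(-3)] + [4·7 − 7·6]| = 25, so the area is 12.5.
Summing gcd(|Δx|,|Δy|) over the edges gives the boundary count: gcd(5,10) + gcd(2,9) + gcd(3,1) = 5+1+1 = 7.
Scaling by 2 multiplies the area by 2² = 4 (so the new area is 50) and multiplies the boundary lattice-point count by 2, giving 14.
By Pick's theorem, the interior count of the dilated polygon is 50 − 14/2 + 1 = 44.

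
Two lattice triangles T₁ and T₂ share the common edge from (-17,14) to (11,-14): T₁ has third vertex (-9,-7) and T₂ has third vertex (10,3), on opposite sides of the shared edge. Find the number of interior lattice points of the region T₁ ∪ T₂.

The union is the simple quadrilateral with vertices (-17,14), (-9,-7), (11,-14), (10,3) in order.
Using the shoelace formula, 2A = |[(-17)·(-7) − (-9)·14] + [(-9)·(-14) − 11·(-7)] + [11·3 − 10·(-14)] + [10·14 − (-17)·3]| = 812, so the area is 406.
The number of boundary lattice points is Σ gcd(|Δx|,|Δy|) = gcd(8,21) + gcd(20,7) + gcd(1,17) + gcd(27,11) = 1+1+1+1 = 4.
By Pick's theorem I = A − B/2 + 1 = 406 − 4/2 + 1 = 405.

405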